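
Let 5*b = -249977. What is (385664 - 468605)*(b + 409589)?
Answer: -149125263888/5 ≈ -2.9825e+10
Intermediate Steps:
b = -249977/5 (b = (1/5)*(-249977) = -249977/5 ≈ -49995.)
(385664 - 468605)*(b + 409589) = (385664 - 468605)*(-249977/5 + 409589) = -82941*1797968/5 = -149125263888/5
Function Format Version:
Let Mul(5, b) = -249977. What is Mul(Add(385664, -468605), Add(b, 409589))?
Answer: Rational(-149125263888, 5) ≈ -2.9825e+10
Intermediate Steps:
b = Rational(-249977, 5) (b = Mul(Rational(1, 5), -249977) = Rational(-249977, 5) ≈ -49995.)
Mul(Add(385664, -468605), Add(b, 409589)) = Mul(Add(385664, -468605), Add(Rational(-249977, 5), 409589)) = Mul(-82941, Rational(1797968, 5)) = Rational(-149125263888, 5)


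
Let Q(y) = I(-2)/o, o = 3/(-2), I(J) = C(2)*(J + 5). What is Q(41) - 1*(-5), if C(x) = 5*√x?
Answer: 5 - 10*√2 ≈ -9.1421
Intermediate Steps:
I(J) = 5*√2*(5 + J) (I(J) = (5*√2)*(J + 5) = (5*√2)*(5 + J) = 5*√2*(5 + J))
o = -3/2 (o = 3*(-½) = -3/2 ≈ -1.5000)
Q(y) = -10*√2 (Q(y) = (5*√2*(5 - 2))/(-3/2) = (5*√2*3)*(-⅔) = (15*√2)*(-⅔) = -10*√2)
Q(41) - 1*(-5) = -10*√2 - 1*(-5) = -10*√2 + 5 = 5 - 10*√2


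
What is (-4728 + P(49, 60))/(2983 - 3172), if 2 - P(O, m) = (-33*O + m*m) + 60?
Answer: 967/27 ≈ 35.815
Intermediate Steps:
P(O, m) = -58 - m**2 + 33*O (P(O, m) = 2 - ((-33*O + m*m) + 60) = 2 - ((-33*O + m**2) + 60) = 2 - ((m**2 - 33*O) + 60) = 2 - (60 + m**2 - 33*O) = 2 + (-60 - m**2 + 33*O) = -58 - m**2 + 33*O)
(-4728 + P(49, 60))/(2983 - 3172) = (-4728 + (-58 - 1*60**2 + 33*49))/(2983 - 3172) = (-4728 + (-58 - 1*3600 + 1617))/(-189) = (-4728 + (-58 - 3600 + 1617))*(-1/189) = (-4728 - 2041)*(-1/189) = -6769*(-1/189) = 967/27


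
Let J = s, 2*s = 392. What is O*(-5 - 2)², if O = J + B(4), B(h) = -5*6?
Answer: 8134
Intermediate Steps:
s = 196 (s = (½)*392 = 196)
J = 196
B(h) = -30
O = 166 (O = 196 - 30 = 166)
O*(-5 - 2)² = 166*(-5 - 2)² = 166*(-7)² = 166*49 = 8134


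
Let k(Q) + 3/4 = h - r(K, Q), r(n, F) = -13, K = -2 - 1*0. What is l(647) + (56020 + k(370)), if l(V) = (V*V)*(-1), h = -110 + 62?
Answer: -1450499/4 ≈ -3.6263e+5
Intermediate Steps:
K = -2 (K = -2 + 0 = -2)
h = -48
l(V) = -V**2 (l(V) = V**2*(-1) = -V**2)
k(Q) = -143/4 (k(Q) = -3/4 + (-48 - 1*(-13)) = -3/4 + (-48 + 13) = -3/4 - 35 = -143/4)
l(647) + (56020 + k(370)) = -1*647**2 + (56020 - 143/4) = -1*418609 + 223937/4 = -418609 + 223937/4 = -1450499/4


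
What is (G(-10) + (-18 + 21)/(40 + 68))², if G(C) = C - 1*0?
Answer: 128881/1296 ≈ 99.445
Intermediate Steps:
G(C) = C (G(C) = C + 0 = C)
(G(-10) + (-18 + 21)/(40 + 68))² = (-10 + (-18 + 21)/(40 + 68))² = (-10 + 3/108)² = (-10 + 3*(1/108))² = (-10 + 1/36)² = (-359/36)² = 128881/1296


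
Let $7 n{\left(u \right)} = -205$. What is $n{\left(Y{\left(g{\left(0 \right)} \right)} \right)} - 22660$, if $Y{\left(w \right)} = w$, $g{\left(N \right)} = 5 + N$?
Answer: $- \frac{158825}{7} \approx -22689.0$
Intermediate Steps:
$n{\left(u \right)} = - \frac{205}{7}$ ($n{\left(u \right)} = \frac{1}{7} \left(-205\right) = - \frac{205}{7}$)
$n{\left(Y{\left(g{\left(0 \right)} \right)} \right)} - 22660 = - \frac{205}{7} - 22660 = - \frac{158825}{7}$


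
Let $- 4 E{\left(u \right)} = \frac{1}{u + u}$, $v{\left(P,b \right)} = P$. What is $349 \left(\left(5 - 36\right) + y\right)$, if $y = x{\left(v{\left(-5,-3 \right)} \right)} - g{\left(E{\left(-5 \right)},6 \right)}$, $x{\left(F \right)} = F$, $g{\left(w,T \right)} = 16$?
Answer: $-18148$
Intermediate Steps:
$E{\left(u \right)} = - \frac{1}{8 u}$ ($E{\left(u \right)} = - \frac{1}{4 \left(u + u\right)} = - \frac{1}{4 \cdot 2 u} = - \frac{\frac{1}{2} \frac{1}{u}}{4} = - \frac{1}{8 u}$)
$y = -21$ ($y = -5 - 16 = -21$)
$349 \left(\left(5 - 36\right) + y\right) = 349 \left(\left(5 - 36\right) - 21\right) = 349 \left(-31 - 21\right) = 349 \left(-52\right) = -18148$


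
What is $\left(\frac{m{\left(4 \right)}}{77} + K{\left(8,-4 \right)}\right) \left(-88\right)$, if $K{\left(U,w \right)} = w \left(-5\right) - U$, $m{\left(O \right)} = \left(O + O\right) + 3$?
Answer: $- \frac{7480}{7} \approx -1068.6$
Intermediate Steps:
$m{\left(O \right)} = 3 + 2 O$ ($m{\left(O \right)} = 2 O + 3 = 3 + 2 O$)
$K{\left(U,w \right)} = - U - 5 w$ ($K{\left(U,w \right)} = - 5 w - U = - U - 5 w$)
$\left(\frac{m{\left(4 \right)}}{77} + K{\left(8,-4 \right)}\right) \left(-88\right) = \left(\frac{3 + 2 \cdot 4}{77} - -12\right) \left(-88\right) = \left(\left(3 + 8\right) \frac{1}{77} + \left(-8 + 20\right)\right) \left(-88\right) = \left(11 \cdot \frac{1}{77} + 12\right) \left(-88\right) = \left(\frac{1}{7} + 12\right) \left(-88\right) = \frac{85}{7} \left(-88\right) = - \frac{7480}{7}$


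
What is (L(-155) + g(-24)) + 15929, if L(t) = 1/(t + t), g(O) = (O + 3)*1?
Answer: 4931479/310 ≈ 15908.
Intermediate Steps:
g(O) = 3 + O (g(O) = (3 + O)*1 = 3 + O)
L(t) = 1/(2*t)
(L(-155) + g(-24)) + 15929 = ((½)/(-155) + (3 - 24)) + 15929 = ((½)*(-1/155) - 21) + 15929 = (-1/310 - 21) + 15929 = -6511/310 + 15929 = 4931479/310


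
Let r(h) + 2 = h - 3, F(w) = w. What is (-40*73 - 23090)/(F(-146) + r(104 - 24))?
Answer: 26010/71 ≈ 366.34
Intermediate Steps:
r(h) = -5 + h (r(h) = -2 + (h - 3) = -2 + (-3 + h) = -5 + h)
(-40*73 - 23090)/(F(-146) + r(104 - 24)) = (-40*73 - 23090)/(-146 + (-5 + (104 - 24))) = (-2920 - 23090)/(-146 + (-5 + 80)) = -26010/(-146 + 75) = -26010/(-71) = -26010*(-1/71) = 26010/71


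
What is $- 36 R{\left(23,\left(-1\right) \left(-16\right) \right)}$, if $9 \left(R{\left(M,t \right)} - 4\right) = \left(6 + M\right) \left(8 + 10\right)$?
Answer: $-2232$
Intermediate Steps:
$R{\left(M,t \right)} = 16 + 2 M$ ($R{\left(M,t \right)} = 4 + \frac{\left(6 + M\right) \left(8 + 10\right)}{9} = 4 + \frac{\left(6 + M\right) 18}{9} = 4 + \frac{108 + 18 M}{9} = 4 + \left(12 + 2 M\right) = 16 + 2 M$)
$- 36 R{\left(23,\left(-1\right) \left(-16\right) \right)} = - 36 \left(16 + 2 \cdot 23\right) = - 36 \left(16 + 46\right) = \left(-36\right) 62 = -2232$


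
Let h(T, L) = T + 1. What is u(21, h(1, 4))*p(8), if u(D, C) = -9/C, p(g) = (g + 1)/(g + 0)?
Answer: -81/16 ≈ -5.0625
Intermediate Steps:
p(g) = (1 + g)/g
h(T, L) = 1 + T
u(21, h(1, 4))*p(8) = (-9/(1 + 1))*((1 + 8)/8) = (-9/2)*((⅛)*9) = -9*½*(9/8) = -9/2*9/8 = -81/16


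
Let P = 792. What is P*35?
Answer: 27720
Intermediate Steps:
P*35 = 792*35 = 27720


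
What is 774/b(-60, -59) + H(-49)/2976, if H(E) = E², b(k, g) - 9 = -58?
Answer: -2185775/145824 ≈ -14.989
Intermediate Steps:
b(k, g) = -49 (b(k, g) = 9 - 58 = -49)
774/b(-60, -59) + H(-49)/2976 = 774/(-49) + (-49)²/2976 = 774*(-1/49) + 2401*(1/2976) = -774/49 + 2401/2976 = -2185775/145824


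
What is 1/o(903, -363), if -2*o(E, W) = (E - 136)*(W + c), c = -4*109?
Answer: 2/612833 ≈ 3.2635e-6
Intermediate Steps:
c = -436
o(E, W) = -(-436 + W)*(-136 + E)/2 (o(E, W) = -(E - 136)*(W - 436)/2 = -(-136 + E)*(-436 + W)/2 = -(-436 + W)*(-136 + E)/2)
1/o(903, -363) = 1/(-29648 + 68*(-363) + 218*903 - ½*903*(-363)) = 1/(-29648 - 24684 + 196854 + 327789/2) = 1/(612833/2) = 2/612833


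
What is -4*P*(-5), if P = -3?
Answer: -60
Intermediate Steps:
-4*P*(-5) = -4*(-3)*(-5) = 12*(-5) = -60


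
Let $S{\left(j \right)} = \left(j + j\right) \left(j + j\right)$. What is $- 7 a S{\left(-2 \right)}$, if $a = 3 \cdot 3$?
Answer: $-1008$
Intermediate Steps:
$S{\left(j \right)} = 4 j^{2}$ ($S{\left(j \right)} = 2 j 2 j = 4 j^{2}$)
$a = 9$
$- 7 a S{\left(-2 \right)} = \left(-7\right) 9 \cdot 4 \left(-2\right)^{2} = - 63 \cdot 4 \cdot 4 = \left(-63\right) 16 = -1008$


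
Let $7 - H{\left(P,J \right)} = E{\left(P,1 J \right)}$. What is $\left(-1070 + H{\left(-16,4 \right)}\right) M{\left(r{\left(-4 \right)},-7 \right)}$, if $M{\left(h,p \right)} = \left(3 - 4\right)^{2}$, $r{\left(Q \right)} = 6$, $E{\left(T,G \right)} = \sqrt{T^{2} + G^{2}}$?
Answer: $-1063 - 4 \sqrt{17} \approx -1079.5$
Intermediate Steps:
$E{\left(T,G \right)} = \sqrt{G^{2} + T^{2}}$
$H{\left(P,J \right)} = 7 - \sqrt{J^{2} + P^{2}}$ ($H{\left(P,J \right)} = 7 - \sqrt{\left(1 J\right)^{2} + P^{2}} = 7 - \sqrt{J^{2} + P^{2}}$)
$M{\left(h,p \right)} = 1$ ($M{\left(h,p \right)} = \left(-1\right)^{2} = 1$)
$\left(-1070 + H{\left(-16,4 \right)}\right) M{\left(r{\left(-4 \right)},-7 \right)} = \left(-1070 + \left(7 - \sqrt{4^{2} + \left(-16\right)^{2}}\right)\right) 1 = \left(-1070 + \left(7 - \sqrt{16 + 256}\right)\right) 1 = \left(-1070 + \left(7 - \sqrt{272}\right)\right) 1 = \left(-1070 + \left(7 - 4 \sqrt{17}\right)\right) 1 = \left(-1063 - 4 \sqrt{17}\right) 1 = -1063 - 4 \sqrt{17}$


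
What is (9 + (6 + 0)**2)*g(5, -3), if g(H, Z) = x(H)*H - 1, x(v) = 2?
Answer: 405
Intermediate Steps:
g(H, Z) = -1 + 2*H (g(H, Z) = 2*H - 1 = -1 + 2*H)
(9 + (6 + 0)**2)*g(5, -3) = (9 + (6 + 0)**2)*(-1 + 2*5) = (9 + 6**2)*(-1 + 10) = (9 + 36)*9 = 45*9 = 405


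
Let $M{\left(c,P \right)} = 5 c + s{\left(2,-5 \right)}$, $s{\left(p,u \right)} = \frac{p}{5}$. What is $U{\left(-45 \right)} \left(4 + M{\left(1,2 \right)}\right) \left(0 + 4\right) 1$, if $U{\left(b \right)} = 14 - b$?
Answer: $\frac{11092}{5} \approx 2218.4$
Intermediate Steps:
$s{\left(p,u \right)} = \frac{p}{5}$ ($s{\left(p,u \right)} = p \frac{1}{5} = \frac{p}{5}$)
$M{\left(c,P \right)} = \frac{2}{5} + 5 c$ ($M{\left(c,P \right)} = 5 c + \frac{1}{5} \cdot 2 = 5 c + \frac{2}{5} = \frac{2}{5} + 5 c$)
$U{\left(-45 \right)} \left(4 + M{\left(1,2 \right)}\right) \left(0 + 4\right) 1 = \left(14 - -45\right) \left(4 + \left(\frac{2}{5} + 5 \cdot 1\right)\right) \left(0 + 4\right) 1 = \left(14 + 45\right) \left(4 + \left(\frac{2}{5} + 5\right)\right) 4 \cdot 1 = 59 \left(4 + \frac{27}{5}\right) 4 = 59 \cdot \frac{47}{5} \cdot 4 = 59 \cdot \frac{188}{5} = \frac{11092}{5}$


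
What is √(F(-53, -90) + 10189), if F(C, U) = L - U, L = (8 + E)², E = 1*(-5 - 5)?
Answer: √10283 ≈ 101.41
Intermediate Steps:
E = -10 (E = 1*(-10) = -10)
L = 4 (L = (8 - 10)² = (-2)² = 4)
F(C, U) = 4 - U
√(F(-53, -90) + 10189) = √((4 - 1*(-90)) + 10189) = √((4 + 90) + 10189) = √(94 + 10189) = √10283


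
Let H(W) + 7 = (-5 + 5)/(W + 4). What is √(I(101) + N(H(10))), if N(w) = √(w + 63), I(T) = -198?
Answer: √(-198 + 2*√14) ≈ 13.803*I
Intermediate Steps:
H(W) = -7 (H(W) = -7 + (-5 + 5)/(W + 4) = -7 + 0/(4 + W) = -7 + 0 = -7)
N(w) = √(63 + w)
√(I(101) + N(H(10))) = √(-198 + √(63 - 7)) = √(-198 + √56) = √(-198 + 2*√14)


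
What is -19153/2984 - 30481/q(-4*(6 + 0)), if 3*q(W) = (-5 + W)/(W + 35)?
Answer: 3000969595/86536 ≈ 34679.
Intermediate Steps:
q(W) = (-5 + W)/(3*(35 + W)) (q(W) = ((-5 + W)/(W + 35))/3 = ((-5 + W)/(35 + W))/3 = (-5 + W)/(3*(35 + W)))
-19153/2984 - 30481/q(-4*(6 + 0)) = -19153/2984 - 30481*3*(35 - 4*(6 + 0))/(-5 - 4*(6 + 0)) = -19153*1/2984 - 30481*3*(35 - 4*6)/(-5 - 4*6) = -19153/2984 - 30481*3*(35 - 24)/(-5 - 24) = -19153/2984 - 30481/((1/3)*(-29)/11) = -19153/2984 - 30481/((1/3)*(1/11)*(-29)) = -19153/2984 - 30481/(-29/33) = -19153/2984 - 30481*(-33/29) = -19153/2984 + 1005873/29 = 3000969595/86536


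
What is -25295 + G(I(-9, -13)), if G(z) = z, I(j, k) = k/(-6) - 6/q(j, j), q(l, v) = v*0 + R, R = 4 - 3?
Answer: -151793/6 ≈ -25299.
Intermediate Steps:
R = 1
q(l, v) = 1 (q(l, v) = v*0 + 1 = 0 + 1 = 1)
I(j, k) = -6 - k/6 (I(j, k) = k/(-6) - 6/1 = k*(-1/6) - 6*1 = -k/6 - 6 = -6 - k/6)
-25295 + G(I(-9, -13)) = -25295 + (-6 - 1/6*(-13)) = -25295 + (-6 + 13/6) = -25295 - 23/6 = -151793/6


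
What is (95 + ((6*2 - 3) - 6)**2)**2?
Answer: 10816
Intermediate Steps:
(95 + ((6*2 - 3) - 6)**2)**2 = (95 + ((12 - 3) - 6)**2)**2 = (95 + (9 - 6)**2)**2 = (95 + 3**2)**2 = (95 + 9)**2 = 104**2 = 10816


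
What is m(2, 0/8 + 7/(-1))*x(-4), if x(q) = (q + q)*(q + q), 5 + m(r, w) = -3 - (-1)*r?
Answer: -384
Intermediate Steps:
m(r, w) = -8 + r (m(r, w) = -5 + (-3 - (-1)*r) = -5 + (-3 + r) = -8 + r)
x(q) = 4*q² (x(q) = (2*q)*(2*q) = 4*q²)
m(2, 0/8 + 7/(-1))*x(-4) = (-8 + 2)*(4*(-4)²) = -24*16 = -6*64 = -384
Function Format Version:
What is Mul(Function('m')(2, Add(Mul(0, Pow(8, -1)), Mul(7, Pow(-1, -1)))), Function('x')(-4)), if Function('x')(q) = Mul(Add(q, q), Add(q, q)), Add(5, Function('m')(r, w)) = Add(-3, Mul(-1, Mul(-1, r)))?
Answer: -384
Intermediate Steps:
Function('m')(r, w) = Add(-8, r) (Function('m')(r, w) = Add(-5, Add(-3, Mul(-1, Mul(-1, r)))) = Add(-5, Add(-3, r)) = Add(-8, r))
Function('x')(q) = Mul(4, Pow(q, 2)) (Function('x')(q) = Mul(Mul(2, q), Mul(2, q)) = Mul(4, Pow(q, 2)))
Mul(Function('m')(2, Add(Mul(0, Pow(8, -1)), Mul(7, Pow(-1, -1)))), Function('x')(-4)) = Mul(Add(-8, 2), Mul(4, Pow(-4, 2))) = Mul(-6, Mul(4, 16)) = Mul(-6, 64) = -384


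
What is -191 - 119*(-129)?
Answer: 15160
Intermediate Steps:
-191 - 119*(-129) = -191 + 15351 = 15160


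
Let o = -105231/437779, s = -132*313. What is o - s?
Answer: 18087171933/437779 ≈ 41316.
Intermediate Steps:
s = -41316 (s = -1*41316 = -41316)
o = -105231/437779 (o = -105231*1/437779 = -105231/437779 ≈ -0.24037)
o - s = -105231/437779 - 1*(-41316) = -105231/437779 + 41316 = 18087171933/437779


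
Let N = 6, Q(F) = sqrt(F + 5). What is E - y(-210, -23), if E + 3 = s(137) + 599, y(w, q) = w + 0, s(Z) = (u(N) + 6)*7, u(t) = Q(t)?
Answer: 848 + 7*sqrt(11) ≈ 871.22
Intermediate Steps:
Q(F) = sqrt(5 + F)
u(t) = sqrt(5 + t)
s(Z) = 42 + 7*sqrt(11) (s(Z) = (sqrt(5 + 6) + 6)*7 = (sqrt(11) + 6)*7 = (6 + sqrt(11))*7 = 42 + 7*sqrt(11))
y(w, q) = w
E = 638 + 7*sqrt(11) (E = -3 + ((42 + 7*sqrt(11)) + 599) = -3 + (641 + 7*sqrt(11)) = 638 + 7*sqrt(11) ≈ 661.22)
E - y(-210, -23) = (638 + 7*sqrt(11)) - 1*(-210) = (638 + 7*sqrt(11)) + 210 = 848 + 7*sqrt(11)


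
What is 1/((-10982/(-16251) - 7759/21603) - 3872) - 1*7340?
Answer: -1108530270749357/151025917131 ≈ -7340.0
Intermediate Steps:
1/((-10982/(-16251) - 7759/21603) - 3872) - 1*7340 = 1/((-10982*(-1/16251) - 7759*1/21603) - 3872) - 7340 = 1/((10982/16251 - 7759/21603) - 3872) - 7340 = 1/(12350293/39007817 - 3872) - 7340 = 1/(-151025917131/39007817) - 7340 = -39007817/151025917131 - 7340 = -1108530270749357/151025917131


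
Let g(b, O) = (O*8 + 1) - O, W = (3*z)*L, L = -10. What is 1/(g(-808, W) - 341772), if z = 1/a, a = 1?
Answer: -1/341981 ≈ -2.9241e-6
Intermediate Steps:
z = 1 (z = 1/1 = 1)
W = -30 (W = (3*1)*(-10) = 3*(-10) = -30)
g(b, O) = 1 + 7*O (g(b, O) = (8*O + 1) - O = (1 + 8*O) - O = 1 + 7*O)
1/(g(-808, W) - 341772) = 1/((1 + 7*(-30)) - 341772) = 1/((1 - 210) - 341772) = 1/(-209 - 341772) = 1/(-341981) = -1/341981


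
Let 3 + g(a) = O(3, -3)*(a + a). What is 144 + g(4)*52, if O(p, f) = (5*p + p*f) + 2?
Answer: 3316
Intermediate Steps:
O(p, f) = 2 + 5*p + f*p (O(p, f) = (5*p + f*p) + 2 = 2 + 5*p + f*p)
g(a) = -3 + 16*a (g(a) = -3 + (2 + 5*3 - 3*3)*(a + a) = -3 + (2 + 15 - 9)*(2*a) = -3 + 8*(2*a) = -3 + 16*a)
144 + g(4)*52 = 144 + (-3 + 16*4)*52 = 144 + (-3 + 64)*52 = 144 + 61*52 = 144 + 3172 = 3316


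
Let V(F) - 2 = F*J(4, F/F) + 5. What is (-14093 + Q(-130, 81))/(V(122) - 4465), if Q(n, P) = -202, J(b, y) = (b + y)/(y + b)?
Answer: 14295/4336 ≈ 3.2968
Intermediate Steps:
J(b, y) = 1 (J(b, y) = (b + y)/(b + y) = 1)
V(F) = 7 + F (V(F) = 2 + (F*1 + 5) = 2 + (F + 5) = 2 + (5 + F) = 7 + F)
(-14093 + Q(-130, 81))/(V(122) - 4465) = (-14093 - 202)/((7 + 122) - 4465) = -14295/(129 - 4465) = -14295/(-4336) = -14295*(-1/4336) = 14295/4336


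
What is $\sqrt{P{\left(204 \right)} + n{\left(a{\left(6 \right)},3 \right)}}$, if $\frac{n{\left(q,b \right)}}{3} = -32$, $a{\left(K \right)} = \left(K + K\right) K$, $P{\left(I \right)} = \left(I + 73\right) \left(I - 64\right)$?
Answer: $2 \sqrt{9671} \approx 196.68$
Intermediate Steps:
$P{\left(I \right)} = \left(-64 + I\right) \left(73 + I\right)$ ($P{\left(I \right)} = \left(73 + I\right) \left(-64 + I\right) = \left(-64 + I\right) \left(73 + I\right)$)
$a{\left(K \right)} = 2 K^{2}$ ($a{\left(K \right)} = 2 K K = 2 K^{2}$)
$n{\left(q,b \right)} = -96$ ($n{\left(q,b \right)} = 3 \left(-32\right) = -96$)
$\sqrt{P{\left(204 \right)} + n{\left(a{\left(6 \right)},3 \right)}} = \sqrt{\left(-4672 + 204^{2} + 9 \cdot 204\right) - 96} = \sqrt{\left(-4672 + 41616 + 1836\right) - 96} = \sqrt{38780 - 96} = \sqrt{38684} = 2 \sqrt{9671}$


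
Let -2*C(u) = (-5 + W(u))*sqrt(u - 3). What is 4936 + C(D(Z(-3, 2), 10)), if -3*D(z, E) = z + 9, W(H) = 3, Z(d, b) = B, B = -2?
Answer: 4936 + 4*I*sqrt(3)/3 ≈ 4936.0 + 2.3094*I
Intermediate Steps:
Z(d, b) = -2
D(z, E) = -3 - z/3 (D(z, E) = -(z + 9)/3 = -(9 + z)/3 = -3 - z/3)
C(u) = sqrt(-3 + u) (C(u) = -(-5 + 3)*sqrt(u - 3)/2 = -(-1)*sqrt(-3 + u) = sqrt(-3 + u))
4936 + C(D(Z(-3, 2), 10)) = 4936 + sqrt(-3 + (-3 - 1/3*(-2))) = 4936 + sqrt(-3 + (-3 + 2/3)) = 4936 + sqrt(-3 - 7/3) = 4936 + sqrt(-16/3) = 4936 + 4*I*sqrt(3)/3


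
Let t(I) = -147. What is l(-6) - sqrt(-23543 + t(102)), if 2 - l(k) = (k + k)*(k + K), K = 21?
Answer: 182 - I*sqrt(23690) ≈ 182.0 - 153.92*I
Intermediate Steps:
l(k) = 2 - 2*k*(21 + k) (l(k) = 2 - (k + k)*(k + 21) = 2 - 2*k*(21 + k))
l(-6) - sqrt(-23543 + t(102)) = (2 - 42*(-6) - 2*(-6)**2) - sqrt(-23543 - 147) = (2 + 252 - 2*36) - sqrt(-23690) = (2 + 252 - 72) - I*sqrt(23690) = 182 - I*sqrt(23690)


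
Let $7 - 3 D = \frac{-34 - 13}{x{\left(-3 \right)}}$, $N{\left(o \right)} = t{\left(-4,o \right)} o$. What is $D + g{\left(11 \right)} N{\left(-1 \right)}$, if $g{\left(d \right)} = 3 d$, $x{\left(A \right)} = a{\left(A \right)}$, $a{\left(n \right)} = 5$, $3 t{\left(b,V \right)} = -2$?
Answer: $\frac{412}{15} \approx 27.467$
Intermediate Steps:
$t{\left(b,V \right)} = - \frac{2}{3}$ ($t{\left(b,V \right)} = \frac{1}{3} \left(-2\right) = - \frac{2}{3}$)
$x{\left(A \right)} = 5$
$N{\left(o \right)} = - \frac{2 o}{3}$
$D = \frac{82}{15}$ ($D = \frac{7}{3} - \frac{\left(-34 - 13\right) \frac{1}{5}}{3} = \frac{7}{3} - \frac{\left(-47\right) \frac{1}{5}}{3} = \frac{7}{3} - - \frac{47}{15} = \frac{7}{3} + \frac{47}{15} = \frac{82}{15} \approx 5.4667$)
$D + g{\left(11 \right)} N{\left(-1 \right)} = \frac{82}{15} + 3 \cdot 11 \left(\left(- \frac{2}{3}\right) \left(-1\right)\right) = \frac{82}{15} + 33 \cdot \frac{2}{3} = \frac{82}{15} + 22 = \frac{412}{15}$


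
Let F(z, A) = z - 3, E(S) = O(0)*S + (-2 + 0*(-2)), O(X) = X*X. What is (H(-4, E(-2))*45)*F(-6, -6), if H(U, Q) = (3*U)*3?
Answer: 14580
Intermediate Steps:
O(X) = X²
E(S) = -2 (E(S) = 0²*S + (-2 + 0*(-2)) = 0*S + (-2 + 0) = 0 - 2 = -2)
F(z, A) = -3 + z
H(U, Q) = 9*U
(H(-4, E(-2))*45)*F(-6, -6) = ((9*(-4))*45)*(-3 - 6) = -36*45*(-9) = -1620*(-9) = 14580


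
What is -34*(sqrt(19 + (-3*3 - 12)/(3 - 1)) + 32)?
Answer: -1088 - 17*sqrt(34) ≈ -1187.1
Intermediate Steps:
-34*(sqrt(19 + (-3*3 - 12)/(3 - 1)) + 32) = -34*(sqrt(19 + (-9 - 12)/2) + 32) = -34*(sqrt(19 - 21*1/2) + 32) = -34*(sqrt(19 - 21/2) + 32) = -34*(sqrt(17/2) + 32) = -34*(sqrt(34)/2 + 32) = -34*(32 + sqrt(34)/2) = -1088 - 17*sqrt(34)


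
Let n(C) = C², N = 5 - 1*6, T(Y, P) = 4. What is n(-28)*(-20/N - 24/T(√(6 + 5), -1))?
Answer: 10976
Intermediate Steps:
N = -1 (N = 5 - 6 = -1)
n(-28)*(-20/N - 24/T(√(6 + 5), -1)) = (-28)²*(-20/(-1) - 24/4) = 784*(-20*(-1) - 24*¼) = 784*(20 - 6) = 784*14 = 10976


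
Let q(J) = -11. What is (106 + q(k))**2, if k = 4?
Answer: 9025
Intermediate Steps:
(106 + q(k))**2 = (106 - 11)**2 = 95**2 = 9025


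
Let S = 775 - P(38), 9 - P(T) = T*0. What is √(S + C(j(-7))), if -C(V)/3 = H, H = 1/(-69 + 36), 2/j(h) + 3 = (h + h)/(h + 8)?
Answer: 53*√33/11 ≈ 27.678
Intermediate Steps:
P(T) = 9 (P(T) = 9 - T*0 = 9 - 1*0 = 9 + 0 = 9)
j(h) = 2/(-3 + 2*h/(8 + h)) (j(h) = 2/(-3 + (h + h)/(h + 8)) = 2/(-3 + (2*h)/(8 + h)) = 2/(-3 + 2*h/(8 + h)))
S = 766 (S = 775 - 1*9 = 775 - 9 = 766)
H = -1/33 (H = 1/(-33) = -1/33 ≈ -0.030303)
C(V) = 1/11 (C(V) = -3*(-1/33) = 1/11)
√(S + C(j(-7))) = √(766 + 1/11) = √(8427/11) = 53*√33/11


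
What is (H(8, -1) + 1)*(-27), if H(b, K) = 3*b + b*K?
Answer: -459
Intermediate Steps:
H(b, K) = 3*b + K*b
(H(8, -1) + 1)*(-27) = (8*(3 - 1) + 1)*(-27) = (8*2 + 1)*(-27) = (16 + 1)*(-27) = 17*(-27) = -459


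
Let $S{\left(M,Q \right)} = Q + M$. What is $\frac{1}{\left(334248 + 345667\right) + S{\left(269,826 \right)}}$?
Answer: $\frac{1}{681010} \approx 1.4684 \cdot 10^{-6}$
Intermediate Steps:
$S{\left(M,Q \right)} = M + Q$
$\frac{1}{\left(334248 + 345667\right) + S{\left(269,826 \right)}} = \frac{1}{\left(334248 + 345667\right) + \left(269 + 826\right)} = \frac{1}{679915 + 1095} = \frac{1}{681010}$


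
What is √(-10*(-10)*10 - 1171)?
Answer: 3*I*√19 ≈ 13.077*I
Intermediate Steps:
√(-10*(-10)*10 - 1171) = √(100*10 - 1171) = √(1000 - 1171) = √(-171) = 3*I*√19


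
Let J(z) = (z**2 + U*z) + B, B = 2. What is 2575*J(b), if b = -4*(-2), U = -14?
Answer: -118450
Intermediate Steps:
b = 8
J(z) = 2 + z**2 - 14*z (J(z) = (z**2 - 14*z) + 2 = 2 + z**2 - 14*z)
2575*J(b) = 2575*(2 + 8**2 - 14*8) = 2575*(2 + 64 - 112) = 2575*(-46) = -118450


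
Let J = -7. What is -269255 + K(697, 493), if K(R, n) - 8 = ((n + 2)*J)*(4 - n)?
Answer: 1425138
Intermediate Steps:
K(R, n) = 8 + (-14 - 7*n)*(4 - n) (K(R, n) = 8 + ((n + 2)*(-7))*(4 - n) = 8 + ((2 + n)*(-7))*(4 - n) = 8 + (-14 - 7*n)*(4 - n))
-269255 + K(697, 493) = -269255 + (-48 - 14*493 + 7*493²) = -269255 + (-48 - 6902 + 7*243049) = -269255 + (-48 - 6902 + 1701343) = -269255 + 1694393 = 1425138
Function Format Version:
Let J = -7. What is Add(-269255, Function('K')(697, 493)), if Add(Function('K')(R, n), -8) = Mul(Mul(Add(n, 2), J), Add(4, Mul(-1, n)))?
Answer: 1425138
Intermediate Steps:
Function('K')(R, n) = Add(8, Mul(Add(-14, Mul(-7, n)), Add(4, Mul(-1, n)))) (Function('K')(R, n) = Add(8, Mul(Mul(Add(n, 2), -7), Add(4, Mul(-1, n)))) = Add(8, Mul(Mul(Add(2, n), -7), Add(4, Mul(-1, n)))) = Add(8, Mul(Add(-14, Mul(-7, n)), Add(4, Mul(-1, n)))))
Add(-269255, Function('K')(697, 493)) = Add(-269255, Add(-48, Mul(-14, 493), Mul(7, Pow(493, 2)))) = Add(-269255, Add(-48, -6902, Mul(7, 243049))) = Add(-269255, Add(-48, -6902, 1701343)) = Add(-269255, 1694393) = 1425138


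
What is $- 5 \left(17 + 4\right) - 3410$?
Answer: $-3515$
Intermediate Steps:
$- 5 \left(17 + 4\right) - 3410 = \left(-5\right) 21 - 3410 = -105 - 3410 = -3515$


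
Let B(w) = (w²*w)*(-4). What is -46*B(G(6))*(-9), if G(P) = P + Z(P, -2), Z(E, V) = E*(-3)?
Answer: 2861568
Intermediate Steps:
Z(E, V) = -3*E
G(P) = -2*P (G(P) = P - 3*P = -2*P)
B(w) = -4*w³ (B(w) = w³*(-4) = -4*w³)
-46*B(G(6))*(-9) = -(-184)*(-2*6)³*(-9) = -(-184)*(-12)³*(-9) = -(-184)*(-1728)*(-9) = -46*6912*(-9) = -317952*(-9) = 2861568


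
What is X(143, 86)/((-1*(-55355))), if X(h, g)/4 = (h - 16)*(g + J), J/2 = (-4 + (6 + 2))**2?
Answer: 59944/55355 ≈ 1.0829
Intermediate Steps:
J = 32 (J = 2*(-4 + (6 + 2))**2 = 2*(-4 + 8)**2 = 2*4**2 = 2*16 = 32)
X(h, g) = 4*(-16 + h)*(32 + g) (X(h, g) = 4*((h - 16)*(g + 32)) = 4*((-16 + h)*(32 + g)) = 4*(-16 + h)*(32 + g))
X(143, 86)/((-1*(-55355))) = (-2048 - 64*86 + 128*143 + 4*86*143)/((-1*(-55355))) = (-2048 - 5504 + 18304 + 49192)/55355 = 59944*(1/55355) = 59944/55355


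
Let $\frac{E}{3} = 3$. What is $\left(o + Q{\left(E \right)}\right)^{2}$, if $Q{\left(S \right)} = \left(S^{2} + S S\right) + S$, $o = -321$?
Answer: $22500$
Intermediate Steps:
$E = 9$ ($E = 3 \cdot 3 = 9$)
$Q{\left(S \right)} = S + 2 S^{2}$ ($Q{\left(S \right)} = \left(S^{2} + S^{2}\right) + S = 2 S^{2} + S = S + 2 S^{2}$)
$\left(o + Q{\left(E \right)}\right)^{2} = \left(-321 + 9 \left(1 + 2 \cdot 9\right)\right)^{2} = \left(-321 + 9 \left(1 + 18\right)\right)^{2} = \left(-321 + 9 \cdot 19\right)^{2} = \left(-321 + 171\right)^{2} = \left(-150\right)^{2} = 22500$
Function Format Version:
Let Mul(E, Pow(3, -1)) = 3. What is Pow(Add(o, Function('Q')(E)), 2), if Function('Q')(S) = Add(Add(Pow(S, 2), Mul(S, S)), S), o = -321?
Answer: 22500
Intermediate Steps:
E = 9 (E = Mul(3, 3) = 9)
Function('Q')(S) = Add(S, Mul(2, Pow(S, 2))) (Function('Q')(S) = Add(Add(Pow(S, 2), Pow(S, 2)), S) = Add(Mul(2, Pow(S, 2)), S) = Add(S, Mul(2, Pow(S, 2))))
Pow(Add(o, Function('Q')(E)), 2) = Pow(Add(-321, Mul(9, Add(1, Mul(2, 9)))), 2) = Pow(Add(-321, Mul(9, Add(1, 18))), 2) = Pow(Add(-321, Mul(9, 19)), 2) = Pow(Add(-321, 171), 2) = Pow(-150, 2) = 22500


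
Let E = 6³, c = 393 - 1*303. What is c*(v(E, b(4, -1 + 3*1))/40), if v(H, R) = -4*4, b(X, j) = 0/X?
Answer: -36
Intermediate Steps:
b(X, j) = 0
c = 90 (c = 393 - 303 = 90)
E = 216
v(H, R) = -16
c*(v(E, b(4, -1 + 3*1))/40) = 90*(-16/40) = 90*(-16*1/40) = 90*(-⅖) = -36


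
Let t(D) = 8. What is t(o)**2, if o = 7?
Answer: 64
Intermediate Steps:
t(o)**2 = 8**2 = 64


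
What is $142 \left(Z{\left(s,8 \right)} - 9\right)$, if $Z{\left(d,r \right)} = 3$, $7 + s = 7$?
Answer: $-852$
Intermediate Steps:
$s = 0$ ($s = -7 + 7 = 0$)
$142 \left(Z{\left(s,8 \right)} - 9\right) = 142 \left(3 - 9\right) = 142 \left(-6\right) = -852$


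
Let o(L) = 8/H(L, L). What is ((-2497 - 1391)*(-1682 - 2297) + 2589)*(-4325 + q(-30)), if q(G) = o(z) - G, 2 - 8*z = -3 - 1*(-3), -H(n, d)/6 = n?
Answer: -66538803947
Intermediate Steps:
H(n, d) = -6*n
z = 1/4 (z = 1/4 - (-3 - 1*(-3))/8 = 1/4 - (-3 + 3)/8 = 1/4 - 1/8*0 = 1/4 + 0 = 1/4 ≈ 0.25000)
o(L) = -4/(3*L) (o(L) = 8/((-6*L)) = 8*(-1/(6*L)) = -4/(3*L))
q(G) = -16/3 - G (q(G) = -4/(3*1/4) - G = -4/3*4 - G = -16/3 - G)
((-2497 - 1391)*(-1682 - 2297) + 2589)*(-4325 + q(-30)) = ((-2497 - 1391)*(-1682 - 2297) + 2589)*(-4325 + (-16/3 - 1*(-30))) = (-3888*(-3979) + 2589)*(-4325 + (-16/3 + 30)) = (15470352 + 2589)*(-4325 + 74/3) = 15472941*(-12901/3) = -66538803947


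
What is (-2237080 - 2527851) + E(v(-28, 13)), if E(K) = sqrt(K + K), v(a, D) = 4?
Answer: -4764931 + 2*sqrt(2) ≈ -4.7649e+6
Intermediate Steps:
E(K) = sqrt(2)*sqrt(K) (E(K) = sqrt(2*K) = sqrt(2)*sqrt(K))
(-2237080 - 2527851) + E(v(-28, 13)) = (-2237080 - 2527851) + sqrt(2)*sqrt(4) = -4764931 + sqrt(2)*2 = -4764931 + 2*sqrt(2)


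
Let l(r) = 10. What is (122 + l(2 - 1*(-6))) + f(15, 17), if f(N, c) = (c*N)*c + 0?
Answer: 4467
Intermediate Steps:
f(N, c) = N*c² (f(N, c) = (N*c)*c + 0 = N*c² + 0 = N*c²)
(122 + l(2 - 1*(-6))) + f(15, 17) = (122 + 10) + 15*17² = 132 + 15*289 = 132 + 4335 = 4467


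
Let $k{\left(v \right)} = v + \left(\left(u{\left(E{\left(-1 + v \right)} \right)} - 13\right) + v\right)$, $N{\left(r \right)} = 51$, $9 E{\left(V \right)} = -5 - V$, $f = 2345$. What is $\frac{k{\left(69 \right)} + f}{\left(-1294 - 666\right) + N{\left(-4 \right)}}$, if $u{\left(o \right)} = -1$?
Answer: $- \frac{2469}{1909} \approx -1.2933$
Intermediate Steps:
$E{\left(V \right)} = - \frac{5}{9} - \frac{V}{9}$ ($E{\left(V \right)} = \frac{-5 - V}{9} = - \frac{5}{9} - \frac{V}{9}$)
$k{\left(v \right)} = -14 + 2 v$ ($k{\left(v \right)} = v + \left(\left(-1 - 13\right) + v\right) = v + \left(-14 + v\right) = -14 + 2 v$)
$\frac{k{\left(69 \right)} + f}{\left(-1294 - 666\right) + N{\left(-4 \right)}} = \frac{\left(-14 + 2 \cdot 69\right) + 2345}{\left(-1294 - 666\right) + 51} = \frac{\left(-14 + 138\right) + 2345}{-1960 + 51} = \frac{124 + 2345}{-1909} = 2469 \left(- \frac{1}{1909}\right) = - \frac{2469}{1909}$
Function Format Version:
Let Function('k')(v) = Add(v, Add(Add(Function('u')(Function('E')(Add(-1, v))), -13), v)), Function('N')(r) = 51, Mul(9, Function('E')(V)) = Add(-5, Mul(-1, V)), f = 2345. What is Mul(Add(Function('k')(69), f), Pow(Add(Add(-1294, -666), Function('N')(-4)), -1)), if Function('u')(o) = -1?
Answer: Rational(-2469, 1909) ≈ -1.2933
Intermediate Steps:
Function('E')(V) = Add(Rational(-5, 9), Mul(Rational(-1, 9), V)) (Function('E')(V) = Mul(Rational(1, 9), Add(-5, Mul(-1, V))) = Add(Rational(-5, 9), Mul(Rational(-1, 9), V)))
Function('k')(v) = Add(-14, Mul(2, v)) (Function('k')(v) = Add(v, Add(Add(-1, -13), v)) = Add(v, Add(-14, v)) = Add(-14, Mul(2, v)))
Mul(Add(Function('k')(69), f), Pow(Add(Add(-1294, -666), Function('N')(-4)), -1)) = Mul(Add(Add(-14, Mul(2, 69)), 2345), Pow(Add(Add(-1294, -666), 51), -1)) = Mul(Add(Add(-14, 138), 2345), Pow(Add(-1960, 51), -1)) = Mul(Add(124, 2345), Pow(-1909, -1)) = Mul(2469, Rational(-1, 1909)) = Rational(-2469, 1909)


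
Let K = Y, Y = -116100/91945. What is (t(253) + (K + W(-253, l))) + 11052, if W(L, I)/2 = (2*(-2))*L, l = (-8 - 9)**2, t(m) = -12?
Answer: 240210676/18389 ≈ 13063.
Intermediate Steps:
l = 289 (l = (-17)**2 = 289)
Y = -23220/18389 (Y = -116100*1/91945 = -23220/18389 ≈ -1.2627)
W(L, I) = -8*L (W(L, I) = 2*((2*(-2))*L) = 2*(-4*L) = -8*L)
K = -23220/18389 ≈ -1.2627
(t(253) + (K + W(-253, l))) + 11052 = (-12 + (-23220/18389 - 8*(-253))) + 11052 = (-12 + (-23220/18389 + 2024)) + 11052 = (-12 + 37196116/18389) + 11052 = 36975448/18389 + 11052 = 240210676/18389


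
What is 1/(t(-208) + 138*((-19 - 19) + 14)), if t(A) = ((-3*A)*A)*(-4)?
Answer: 1/515856 ≈ 1.9385e-6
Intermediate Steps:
t(A) = 12*A**2 (t(A) = -3*A**2*(-4) = 12*A**2)
1/(t(-208) + 138*((-19 - 19) + 14)) = 1/(12*(-208)**2 + 138*((-19 - 19) + 14)) = 1/(12*43264 + 138*(-38 + 14)) = 1/(519168 + 138*(-24)) = 1/(519168 - 3312) = 1/515856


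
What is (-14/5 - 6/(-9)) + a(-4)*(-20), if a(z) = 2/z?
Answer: 118/15 ≈ 7.8667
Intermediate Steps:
(-14/5 - 6/(-9)) + a(-4)*(-20) = (-14/5 - 6/(-9)) + (2/(-4))*(-20) = (-14*⅕ - 6*(-⅑)) + (2*(-¼))*(-20) = (-14/5 + ⅔) - ½*(-20) = -32/15 + 10 = 118/15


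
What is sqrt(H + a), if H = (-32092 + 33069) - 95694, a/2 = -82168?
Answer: I*sqrt(259053) ≈ 508.97*I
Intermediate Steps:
a = -164336 (a = 2*(-82168) = -164336)
H = -94717 (H = 977 - 95694 = -94717)
sqrt(H + a) = sqrt(-94717 - 164336) = sqrt(-259053) = I*sqrt(259053)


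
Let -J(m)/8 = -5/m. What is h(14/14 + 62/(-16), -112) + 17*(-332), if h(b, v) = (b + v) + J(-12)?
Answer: -138293/24 ≈ -5762.2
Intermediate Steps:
J(m) = 40/m (J(m) = -(-40)/m = 40/m)
h(b, v) = -10/3 + b + v (h(b, v) = (b + v) + 40/(-12) = (b + v) + 40*(-1/12) = (b + v) - 10/3 = -10/3 + b + v)
h(14/14 + 62/(-16), -112) + 17*(-332) = (-10/3 + (14/14 + 62/(-16)) - 112) + 17*(-332) = (-10/3 + (14*(1/14) + 62*(-1/16)) - 112) - 5644 = (-10/3 + (1 - 31/8) - 112) - 5644 = (-10/3 - 23/8 - 112) - 5644 = -2837/24 - 5644 = -138293/24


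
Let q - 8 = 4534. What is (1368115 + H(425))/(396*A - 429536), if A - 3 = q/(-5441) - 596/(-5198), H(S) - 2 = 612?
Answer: -19355414416911/6061369738372 ≈ -3.1932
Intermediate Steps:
q = 4542 (q = 8 + 4534 = 4542)
H(S) = 614 (H(S) = 2 + 612 = 614)
A = 32240237/14141159 (A = 3 + (4542/(-5441) - 596/(-5198)) = 3 + (4542*(-1/5441) - 596*(-1/5198)) = 3 + (-4542/5441 + 298/2599) = 3 - 10183240/14141159 = 32240237/14141159 ≈ 2.2799)
(1368115 + H(425))/(396*A - 429536) = (1368115 + 614)/(396*(32240237/14141159) - 429536) = 1368729/(12767133852/14141159 - 429536) = 1368729/(-6061369738372/14141159) = 1368729*(-14141159/6061369738372) = -19355414416911/6061369738372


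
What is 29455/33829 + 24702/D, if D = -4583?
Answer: -700651693/155038307 ≈ -4.5192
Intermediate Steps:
29455/33829 + 24702/D = 29455/33829 + 24702/(-4583) = 29455*(1/33829) + 24702*(-1/4583) = 29455/33829 - 24702/4583 = -700651693/155038307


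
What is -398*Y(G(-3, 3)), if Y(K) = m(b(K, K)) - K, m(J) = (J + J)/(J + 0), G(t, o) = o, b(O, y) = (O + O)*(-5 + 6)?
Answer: 398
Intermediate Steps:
b(O, y) = 2*O (b(O, y) = (2*O)*1 = 2*O)
m(J) = 2 (m(J) = (2*J)/J = 2)
Y(K) = 2 - K
-398*Y(G(-3, 3)) = -398*(2 - 1*3) = -398*(2 - 3) = -398*(-1) = 398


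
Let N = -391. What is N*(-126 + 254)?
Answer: -50048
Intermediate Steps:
N*(-126 + 254) = -391*(-126 + 254) = -391*128 = -50048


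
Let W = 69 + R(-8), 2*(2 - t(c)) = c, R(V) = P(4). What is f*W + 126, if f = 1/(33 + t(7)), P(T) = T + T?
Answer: 1156/9 ≈ 128.44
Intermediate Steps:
P(T) = 2*T
R(V) = 8 (R(V) = 2*4 = 8)
t(c) = 2 - c/2
W = 77 (W = 69 + 8 = 77)
f = 2/63 (f = 1/(33 + (2 - ½*7)) = 1/(33 + (2 - 7/2)) = 1/(33 - 3/2) = 1/(63/2) = 2/63 ≈ 0.031746)
f*W + 126 = (2/63)*77 + 126 = 22/9 + 126 = 1156/9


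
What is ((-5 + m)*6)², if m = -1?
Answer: 1296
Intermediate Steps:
((-5 + m)*6)² = ((-5 - 1)*6)² = (-6*6)² = (-36)² = 1296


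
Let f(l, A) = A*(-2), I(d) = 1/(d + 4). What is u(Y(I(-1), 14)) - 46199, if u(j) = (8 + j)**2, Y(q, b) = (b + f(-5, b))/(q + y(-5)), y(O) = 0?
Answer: -45043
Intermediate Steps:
I(d) = 1/(4 + d)
f(l, A) = -2*A
Y(q, b) = -b/q (Y(q, b) = (b - 2*b)/(q + 0) = (-b)/q = -b/q)
u(Y(I(-1), 14)) - 46199 = (8 - 1*14/1/(4 - 1))**2 - 46199 = (8 - 1*14/1/3)**2 - 46199 = (8 - 1*14*3)**2 - 46199 = (8 - 42)**2 - 46199 = (-34)**2 - 46199 = 1156 - 46199 = -45043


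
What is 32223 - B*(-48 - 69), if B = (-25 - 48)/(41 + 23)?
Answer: 2053731/64 ≈ 32090.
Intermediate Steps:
B = -73/64 ≈ -1.1406
32223 - B*(-48 - 69) = 32223 - (-73)*(-48 - 69)/64 = 32223 - (-73)*(-117)/64 = 32223 - 1*8541/64 = 32223 - 8541/64 = 2053731/64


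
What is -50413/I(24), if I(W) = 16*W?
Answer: -50413/384 ≈ -131.28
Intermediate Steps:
-50413/I(24) = -50413/(16*24) = -50413/384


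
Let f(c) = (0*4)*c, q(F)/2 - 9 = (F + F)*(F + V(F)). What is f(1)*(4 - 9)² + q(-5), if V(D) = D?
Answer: 218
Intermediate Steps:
q(F) = 18 + 8*F² (q(F) = 18 + 2*((F + F)*(F + F)) = 18 + 2*((2*F)*(2*F)) = 18 + 2*(4*F²) = 18 + 8*F²)
f(c) = 0 (f(c) = 0*c = 0)
f(1)*(4 - 9)² + q(-5) = 0*(4 - 9)² + (18 + 8*(-5)²) = 0*(-5)² + (18 + 8*25) = 0*25 + (18 + 200) = 0 + 218 = 218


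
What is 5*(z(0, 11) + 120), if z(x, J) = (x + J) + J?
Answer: 710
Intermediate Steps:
z(x, J) = x + 2*J (z(x, J) = (J + x) + J = x + 2*J)
5*(z(0, 11) + 120) = 5*((0 + 2*11) + 120) = 5*((0 + 22) + 120) = 5*(22 + 120) = 5*142 = 710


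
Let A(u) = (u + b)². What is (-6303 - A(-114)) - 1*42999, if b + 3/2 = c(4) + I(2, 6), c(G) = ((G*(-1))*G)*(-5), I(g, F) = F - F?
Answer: -202249/4 ≈ -50562.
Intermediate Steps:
I(g, F) = 0
c(G) = 5*G² (c(G) = ((-G)*G)*(-5) = -G²*(-5) = 5*G²)
b = 157/2 (b = -3/2 + (5*4² + 0) = -3/2 + (5*16 + 0) = -3/2 + (80 + 0) = -3/2 + 80 = 157/2 ≈ 78.500)
A(u) = (157/2 + u)² (A(u) = (u + 157/2)² = (157/2 + u)²)
(-6303 - A(-114)) - 1*42999 = (-6303 - (157 + 2*(-114))²/4) - 1*42999 = (-6303 - (157 - 228)²/4) - 42999 = (-6303 - (-71)²/4) - 42999 = (-6303 - 5041/4) - 42999 = -30253/4 - 42999 = -202249/4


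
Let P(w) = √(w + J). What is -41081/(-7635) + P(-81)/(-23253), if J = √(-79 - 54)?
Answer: 41081/7635 - √(-81 + I*√133)/23253 ≈ 5.3806 - 0.00038802*I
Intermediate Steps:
J = I*√133 (J = √(-133) = I*√133 ≈ 11.533*I)
P(w) = √(w + I*√133)
-41081/(-7635) + P(-81)/(-23253) = -41081/(-7635) + √(-81 + I*√133)/(-23253) = -41081*(-1/7635) + √(-81 + I*√133)*(-1/23253) = 41081/7635 - √(-81 + I*√133)/23253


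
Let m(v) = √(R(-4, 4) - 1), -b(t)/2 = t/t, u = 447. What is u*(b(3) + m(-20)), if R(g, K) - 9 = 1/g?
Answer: -894 + 447*√31/2 ≈ 350.40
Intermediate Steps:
R(g, K) = 9 + 1/g
b(t) = -2 (b(t) = -2*t/t = -2*1 = -2)
m(v) = √31/2 (m(v) = √((9 + 1/(-4)) - 1) = √((9 - ¼) - 1) = √(35/4 - 1) = √(31/4) = √31/2)
u*(b(3) + m(-20)) = 447*(-2 + √31/2) = -894 + 447*√31/2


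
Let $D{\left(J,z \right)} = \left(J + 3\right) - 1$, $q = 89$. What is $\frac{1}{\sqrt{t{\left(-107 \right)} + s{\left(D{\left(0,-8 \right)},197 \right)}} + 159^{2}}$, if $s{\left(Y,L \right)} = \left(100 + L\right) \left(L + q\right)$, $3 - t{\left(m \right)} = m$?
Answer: $\frac{25281}{639043909} - \frac{2 \sqrt{21263}}{639043909} \approx 3.9104 \cdot 10^{-5}$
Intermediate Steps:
$D{\left(J,z \right)} = 2 + J$ ($D{\left(J,z \right)} = \left(3 + J\right) - 1 = 2 + J$)
$t{\left(m \right)} = 3 - m$
$s{\left(Y,L \right)} = \left(89 + L\right) \left(100 + L\right)$ ($s{\left(Y,L \right)} = \left(100 + L\right) \left(L + 89\right) = \left(100 + L\right) \left(89 + L\right) = \left(89 + L\right) \left(100 + L\right)$)
$\frac{1}{\sqrt{t{\left(-107 \right)} + s{\left(D{\left(0,-8 \right)},197 \right)}} + 159^{2}} = \frac{1}{\sqrt{\left(3 - -107\right) + \left(8900 + 197^{2} + 189 \cdot 197\right)} + 159^{2}} = \frac{1}{\sqrt{\left(3 + 107\right) + \left(8900 + 38809 + 37233\right)} + 25281} = \frac{1}{\sqrt{110 + 84942} + 25281} = \frac{1}{\sqrt{85052} + 25281} = \frac{1}{2 \sqrt{21263} + 25281} = \frac{1}{25281 + 2 \sqrt{21263}}$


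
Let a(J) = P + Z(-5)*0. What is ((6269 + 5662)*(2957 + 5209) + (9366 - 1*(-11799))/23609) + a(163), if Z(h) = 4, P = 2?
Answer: 2300190610897/23609 ≈ 9.7428e+7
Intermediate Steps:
a(J) = 2 (a(J) = 2 + 4*0 = 2 + 0 = 2)
((6269 + 5662)*(2957 + 5209) + (9366 - 1*(-11799))/23609) + a(163) = ((6269 + 5662)*(2957 + 5209) + (9366 - 1*(-11799))/23609) + 2 = (11931*8166 + (9366 + 11799)*(1/23609)) + 2 = (97428546 + 21165*(1/23609)) + 2 = (97428546 + 21165/23609) + 2 = 2300190563679/23609 + 2 = 2300190610897/23609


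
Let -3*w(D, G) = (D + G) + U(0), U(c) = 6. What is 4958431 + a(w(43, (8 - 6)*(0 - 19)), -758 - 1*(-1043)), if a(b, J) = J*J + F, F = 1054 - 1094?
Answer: 5039616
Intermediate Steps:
F = -40
w(D, G) = -2 - D/3 - G/3 (w(D, G) = -((D + G) + 6)/3 = -(6 + D + G)/3 = -2 - D/3 - G/3)
a(b, J) = -40 + J² (a(b, J) = J*J - 40 = J² - 40 = -40 + J²)
4958431 + a(w(43, (8 - 6)*(0 - 19)), -758 - 1*(-1043)) = 4958431 + (-40 + (-758 - 1*(-1043))²) = 4958431 + (-40 + (-758 + 1043)²) = 4958431 + (-40 + 285²) = 4958431 + (-40 + 81225) = 4958431 + 81185 = 5039616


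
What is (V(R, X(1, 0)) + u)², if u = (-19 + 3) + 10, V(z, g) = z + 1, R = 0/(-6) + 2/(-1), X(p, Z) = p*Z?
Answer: 49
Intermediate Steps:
X(p, Z) = Z*p
R = -2 (R = 0*(-⅙) + 2*(-1) = 0 - 2 = -2)
V(z, g) = 1 + z
u = -6 (u = -16 + 10 = -6)
(V(R, X(1, 0)) + u)² = ((1 - 2) - 6)² = (-1 - 6)² = (-7)² = 49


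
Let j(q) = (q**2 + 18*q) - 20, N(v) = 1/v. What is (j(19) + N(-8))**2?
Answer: 29844369/64 ≈ 4.6632e+5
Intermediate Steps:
j(q) = -20 + q**2 + 18*q
(j(19) + N(-8))**2 = ((-20 + 19**2 + 18*19) + 1/(-8))**2 = ((-20 + 361 + 342) - 1/8)**2 = (683 - 1/8)**2 = (5463/8)**2 = 29844369/64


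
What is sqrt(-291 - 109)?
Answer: 20*I ≈ 20.0*I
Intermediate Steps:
sqrt(-291 - 109) = sqrt(-400) = 20*I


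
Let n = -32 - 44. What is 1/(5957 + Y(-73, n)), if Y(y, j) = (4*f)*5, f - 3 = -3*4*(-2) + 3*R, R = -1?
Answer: 1/6437 ≈ 0.00015535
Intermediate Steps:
n = -76
f = 24 (f = 3 + (-3*4*(-2) + 3*(-1)) = 3 + (-12*(-2) - 3) = 3 + (24 - 3) = 3 + 21 = 24)
Y(y, j) = 480 (Y(y, j) = (4*24)*5 = 96*5 = 480)
1/(5957 + Y(-73, n)) = 1/(5957 + 480) = 1/6437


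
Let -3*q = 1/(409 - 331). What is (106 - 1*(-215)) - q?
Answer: 75115/234 ≈ 321.00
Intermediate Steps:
q = -1/234 (q = -1/(3*(409 - 331)) = -1/3/78 = -1/3*1/78 = -1/234 ≈ -0.0042735)
(106 - 1*(-215)) - q = (106 - 1*(-215)) - 1*(-1/234) = (106 + 215) + 1/234 = 321 + 1/234 = 75115/234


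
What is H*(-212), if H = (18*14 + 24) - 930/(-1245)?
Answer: -4869640/83 ≈ -58670.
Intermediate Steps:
H = 22970/83 (H = (252 + 24) - 930*(-1/1245) = 276 + 62/83 = 22970/83 ≈ 276.75)
H*(-212) = (22970/83)*(-212) = -4869640/83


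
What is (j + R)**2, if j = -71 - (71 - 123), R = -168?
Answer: 34969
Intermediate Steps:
j = -19 (j = -71 - 1*(-52) = -71 + 52 = -19)
(j + R)**2 = (-19 - 168)**2 = (-187)**2 = 34969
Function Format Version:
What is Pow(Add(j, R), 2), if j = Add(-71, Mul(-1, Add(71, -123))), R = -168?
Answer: 34969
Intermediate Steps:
j = -19 (j = Add(-71, Mul(-1, -52)) = Add(-71, 52) = -19)
Pow(Add(j, R), 2) = Pow(Add(-19, -168), 2) = Pow(-187, 2) = 34969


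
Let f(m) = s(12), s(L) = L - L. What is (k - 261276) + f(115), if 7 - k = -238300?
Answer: -22969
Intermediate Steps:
k = 238307 (k = 7 - 1*(-238300) = 7 + 238300 = 238307)
s(L) = 0
f(m) = 0
(k - 261276) + f(115) = (238307 - 261276) + 0 = -22969 + 0 = -22969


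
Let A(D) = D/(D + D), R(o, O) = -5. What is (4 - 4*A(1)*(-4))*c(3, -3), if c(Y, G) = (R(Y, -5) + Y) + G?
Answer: -60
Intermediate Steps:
A(D) = ½ (A(D) = D/((2*D)) = D*(1/(2*D)) = ½)
c(Y, G) = -5 + G + Y (c(Y, G) = (-5 + Y) + G = -5 + G + Y)
(4 - 4*A(1)*(-4))*c(3, -3) = (4 - 4*½*(-4))*(-5 - 3 + 3) = (4 - 2*(-4))*(-5) = (4 + 8)*(-5) = 12*(-5) = -60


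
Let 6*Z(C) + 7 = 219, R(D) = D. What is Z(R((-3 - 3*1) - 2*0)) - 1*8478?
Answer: -25328/3 ≈ -8442.7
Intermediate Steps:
Z(C) = 106/3 (Z(C) = -7/6 + (⅙)*219 = -7/6 + 73/2 = 106/3)
Z(R((-3 - 3*1) - 2*0)) - 1*8478 = 106/3 - 1*8478 = 106/3 - 8478 = -25328/3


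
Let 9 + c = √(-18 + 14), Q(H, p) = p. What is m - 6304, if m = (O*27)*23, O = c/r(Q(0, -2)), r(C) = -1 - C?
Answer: -11893 + 1242*I ≈ -11893.0 + 1242.0*I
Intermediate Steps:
c = -9 + 2*I (c = -9 + √(-18 + 14) = -9 + √(-4) = -9 + 2*I ≈ -9.0 + 2.0*I)
O = -9 + 2*I (O = (-9 + 2*I)/(-1 - 1*(-2)) = (-9 + 2*I)/(-1 + 2) = (-9 + 2*I)/1 = (-9 + 2*I)*1 = -9 + 2*I ≈ -9.0 + 2.0*I)
m = -5589 + 1242*I (m = ((-9 + 2*I)*27)*23 = (-243 + 54*I)*23 = -5589 + 1242*I ≈ -5589.0 + 1242.0*I)
m - 6304 = (-5589 + 1242*I) - 6304 = -11893 + 1242*I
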